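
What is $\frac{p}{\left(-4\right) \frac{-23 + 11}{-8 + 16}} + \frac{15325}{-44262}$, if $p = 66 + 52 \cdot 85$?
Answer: $\frac{33077897}{44262} \approx 747.32$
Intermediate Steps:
$p = 4486$ ($p = 66 + 4420 = 4486$)
$\frac{p}{\left(-4\right) \frac{-23 + 11}{-8 + 16}} + \frac{15325}{-44262} = \frac{4486}{\left(-4\right) \frac{-23 + 11}{-8 + 16}} + \frac{15325}{-44262} = \frac{4486}{\left(-4\right) \left(- \frac{12}{8}\right)} + 15325 \left(- \frac{1}{44262}\right) = \frac{4486}{\left(-4\right) \left(\left(-12\right) \frac{1}{8}\right)} - \frac{15325}{44262} = \frac{4486}{\left(-4\right) \left(- \frac{3}{2}\right)} - \frac{15325}{44262} = \frac{4486}{6} - \frac{15325}{44262} = 4486 \cdot \frac{1}{6} - \frac{15325}{44262} = \frac{2243}{3} - \frac{15325}{44262} = \frac{33077897}{44262}$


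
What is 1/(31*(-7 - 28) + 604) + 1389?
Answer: 668108/481 ≈ 1389.0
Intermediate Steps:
1/(31*(-7 - 28) + 604) + 1389 = 1/(31*(-35) + 604) + 1389 = 1/(-1085 + 604) + 1389 = 1/(-481) + 1389 = -1/481 + 1389 = 668108/481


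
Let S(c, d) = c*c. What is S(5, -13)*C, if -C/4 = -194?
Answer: 19400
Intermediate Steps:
S(c, d) = c²
C = 776 (C = -4*(-194) = 776)
S(5, -13)*C = 5²*776 = 25*776 = 19400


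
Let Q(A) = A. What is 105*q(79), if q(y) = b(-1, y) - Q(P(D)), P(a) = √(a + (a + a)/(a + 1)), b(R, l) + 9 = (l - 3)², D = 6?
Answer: 605535 - 45*√42 ≈ 6.0524e+5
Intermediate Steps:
b(R, l) = -9 + (-3 + l)² (b(R, l) = -9 + (l - 3)² = -9 + (-3 + l)²)
P(a) = √(a + 2*a/(1 + a)) (P(a) = √(a + (2*a)/(1 + a)) = √(a + 2*a/(1 + a)))
q(y) = -3*√42/7 + y*(-6 + y) (q(y) = y*(-6 + y) - √(6*(3 + 6)/(1 + 6)) = y*(-6 + y) - √(6*9/7) = y*(-6 + y) - √(6*(⅐)*9) = y*(-6 + y) - √(54/7) = y*(-6 + y) - 3*√42/7 = -3*√42/7 + y*(-6 + y))
105*q(79) = 105*(-3*√42/7 + 79*(-6 + 79)) = 105*(-3*√42/7 + 79*73) = 105*(-3*√42/7 + 5767) = 105*(5767 - 3*√42/7) = 605535 - 45*√42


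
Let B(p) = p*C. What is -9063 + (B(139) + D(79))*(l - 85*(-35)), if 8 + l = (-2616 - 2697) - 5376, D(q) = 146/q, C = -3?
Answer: 252542457/79 ≈ 3.1967e+6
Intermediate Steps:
B(p) = -3*p (B(p) = p*(-3) = -3*p)
l = -10697 (l = -8 + ((-2616 - 2697) - 5376) = -8 + (-5313 - 5376) = -8 - 10689 = -10697)
-9063 + (B(139) + D(79))*(l - 85*(-35)) = -9063 + (-3*139 + 146/79)*(-10697 - 85*(-35)) = -9063 + (-417 + 146*(1/79))*(-10697 + 2975) = -9063 + (-417 + 146/79)*(-7722) = -9063 - 32797/79*(-7722) = -9063 + 253258434/79 = 252542457/79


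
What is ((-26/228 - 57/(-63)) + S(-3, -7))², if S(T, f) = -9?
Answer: 42915601/636804 ≈ 67.392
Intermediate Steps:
((-26/228 - 57/(-63)) + S(-3, -7))² = ((-26/228 - 57/(-63)) - 9)² = ((-26*1/228 - 57*(-1/63)) - 9)² = ((-13/114 + 19/21) - 9)² = (631/798 - 9)² = (-6551/798)² = 42915601/636804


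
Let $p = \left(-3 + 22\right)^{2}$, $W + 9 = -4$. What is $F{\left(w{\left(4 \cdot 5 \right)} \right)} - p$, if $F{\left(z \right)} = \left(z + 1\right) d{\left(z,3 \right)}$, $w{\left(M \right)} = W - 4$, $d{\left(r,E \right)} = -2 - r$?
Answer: $-601$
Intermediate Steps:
$W = -13$ ($W = -9 - 4 = -13$)
$w{\left(M \right)} = -17$ ($w{\left(M \right)} = -13 - 4 = -17$)
$F{\left(z \right)} = \left(1 + z\right) \left(-2 - z\right)$ ($F{\left(z \right)} = \left(z + 1\right) \left(-2 - z\right) = \left(1 + z\right) \left(-2 - z\right)$)
$p = 361$ ($p = 19^{2} = 361$)
$F{\left(w{\left(4 \cdot 5 \right)} \right)} - p = - \left(1 - 17\right) \left(2 - 17\right) - 361 = \left(-1\right) \left(-16\right) \left(-15\right) - 361 = -240 - 361 = -601$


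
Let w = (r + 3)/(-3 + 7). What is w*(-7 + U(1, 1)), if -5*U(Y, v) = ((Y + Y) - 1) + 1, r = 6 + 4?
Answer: -481/20 ≈ -24.050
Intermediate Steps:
r = 10
U(Y, v) = -2*Y/5 (U(Y, v) = -(((Y + Y) - 1) + 1)/5 = -((2*Y - 1) + 1)/5 = -((-1 + 2*Y) + 1)/5 = -2*Y/5)
w = 13/4 (w = (10 + 3)/(-3 + 7) = 13/4 ≈ 3.2500)
w*(-7 + U(1, 1)) = 13*(-7 - ⅖*1)/4 = 13*(-7 - ⅖)/4 = (13/4)*(-37/5) = -481/20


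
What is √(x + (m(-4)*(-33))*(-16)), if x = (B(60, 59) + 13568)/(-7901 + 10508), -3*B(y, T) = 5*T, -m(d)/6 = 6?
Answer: I*√129151787171/2607 ≈ 137.85*I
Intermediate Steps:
m(d) = -36 (m(d) = -6*6 = -36)
B(y, T) = -5*T/3
x = 40409/7821 (x = (-5/3*59 + 13568)/(-7901 + 10508) = (-295/3 + 13568)/2607 = (40409/3)*(1/2607) = 40409/7821 ≈ 5.1667)
√(x + (m(-4)*(-33))*(-16)) = √(40409/7821 - 36*(-33)*(-16)) = √(40409/7821 + 1188*(-16)) = √(40409/7821 - 19008) = √(-148621159/7821) = I*√129151787171/2607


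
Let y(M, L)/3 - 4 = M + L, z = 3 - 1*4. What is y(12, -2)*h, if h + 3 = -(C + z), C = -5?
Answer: 126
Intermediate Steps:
z = -1 (z = 3 - 4 = -1)
y(M, L) = 12 + 3*L + 3*M (y(M, L) = 12 + 3*(M + L) = 12 + 3*(L + M) = 12 + (3*L + 3*M) = 12 + 3*L + 3*M)
h = 3 (h = -3 - (-5 - 1) = -3 - 1*(-6) = -3 + 6 = 3)
y(12, -2)*h = (12 + 3*(-2) + 3*12)*3 = (12 - 6 + 36)*3 = 42*3 = 126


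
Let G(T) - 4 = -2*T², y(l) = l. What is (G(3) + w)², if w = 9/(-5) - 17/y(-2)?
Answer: 5329/100 ≈ 53.290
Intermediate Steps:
G(T) = 4 - 2*T²
w = 67/10 (w = 9/(-5) - 17/(-2) = 9*(-⅕) - 17*(-½) = -9/5 + 17/2 = 67/10 ≈ 6.7000)
(G(3) + w)² = ((4 - 2*3²) + 67/10)² = ((4 - 2*9) + 67/10)² = ((4 - 18) + 67/10)² = (-14 + 67/10)² = (-73/10)² = 5329/100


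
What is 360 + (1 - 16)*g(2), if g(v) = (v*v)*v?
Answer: 240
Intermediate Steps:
g(v) = v³ (g(v) = v²*v = v³)
360 + (1 - 16)*g(2) = 360 + (1 - 16)*2³ = 360 - 15*8 = 360 - 120 = 240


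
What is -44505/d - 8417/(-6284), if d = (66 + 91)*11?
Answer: -265133261/10852468 ≈ -24.431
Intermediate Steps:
d = 1727 (d = 157*11 = 1727)
-44505/d - 8417/(-6284) = -44505/1727 - 8417/(-6284) = -44505*1/1727 - 8417*(-1/6284) = -44505/1727 + 8417/6284 = -265133261/10852468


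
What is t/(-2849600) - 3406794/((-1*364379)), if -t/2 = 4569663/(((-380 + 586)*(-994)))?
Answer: 141988972797891789/15186678910998400 ≈ 9.3496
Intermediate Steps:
t = 652809/14626 (t = -9139326/((-380 + 586)*(-994)) = -9139326/(206*(-994)) = -9139326/(-204764) = -9139326*(-1)/204764 = -2*(-652809/29252) = 652809/14626 ≈ 44.633)
t/(-2849600) - 3406794/((-1*364379)) = (652809/14626)/(-2849600) - 3406794/((-1*364379)) = (652809/14626)*(-1/2849600) - 3406794/(-364379) = -652809/41678249600 - 3406794*(-1/364379) = -652809/41678249600 + 3406794/364379 = 141988972797891789/15186678910998400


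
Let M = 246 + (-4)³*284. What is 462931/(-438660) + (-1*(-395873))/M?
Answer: -18195400301/786517380 ≈ -23.134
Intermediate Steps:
M = -17930 (M = 246 - 64*284 = 246 - 18176 = -17930)
462931/(-438660) + (-1*(-395873))/M = 462931/(-438660) - 1*(-395873)/(-17930) = 462931*(-1/438660) + 395873*(-1/17930) = -462931/438660 - 395873/17930 = -18195400301/786517380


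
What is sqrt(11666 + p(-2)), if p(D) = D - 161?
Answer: sqrt(11503) ≈ 107.25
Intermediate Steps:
p(D) = -161 + D
sqrt(11666 + p(-2)) = sqrt(11666 + (-161 - 2)) = sqrt(11666 - 163) = sqrt(11503)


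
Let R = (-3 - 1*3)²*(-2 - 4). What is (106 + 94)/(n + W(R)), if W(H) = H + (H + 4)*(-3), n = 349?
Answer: 200/769 ≈ 0.26008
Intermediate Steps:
R = -216 (R = (-3 - 3)²*(-6) = (-6)²*(-6) = 36*(-6) = -216)
W(H) = -12 - 2*H (W(H) = H + (4 + H)*(-3) = H + (-12 - 3*H) = -12 - 2*H)
(106 + 94)/(n + W(R)) = (106 + 94)/(349 + (-12 - 2*(-216))) = 200/(349 + (-12 + 432)) = 200/(349 + 420) = 200/769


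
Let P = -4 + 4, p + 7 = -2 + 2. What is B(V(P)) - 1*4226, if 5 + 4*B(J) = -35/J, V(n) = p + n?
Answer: -4226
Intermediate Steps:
p = -7 (p = -7 + (-2 + 2) = -7 + 0 = -7)
P = 0
V(n) = -7 + n
B(J) = -5/4 - 35/(4*J) (B(J) = -5/4 + (-35/J)/4 = -5/4 - 35/(4*J))
B(V(P)) - 1*4226 = 5*(-7 - (-7 + 0))/(4*(-7 + 0)) - 1*4226 = (5/4)*(-7 - 1*(-7))/(-7) - 4226 = (5/4)*(-1/7)*(-7 + 7) - 4226 = (5/4)*(-1/7)*0 - 4226 = 0 - 4226 = -4226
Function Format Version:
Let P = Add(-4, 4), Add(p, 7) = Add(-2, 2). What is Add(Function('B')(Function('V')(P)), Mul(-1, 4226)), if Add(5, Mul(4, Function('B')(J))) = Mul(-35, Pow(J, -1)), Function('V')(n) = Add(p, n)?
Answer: -4226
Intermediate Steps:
p = -7 (p = Add(-7, Add(-2, 2)) = Add(-7, 0) = -7)
P = 0
Function('V')(n) = Add(-7, n)
Function('B')(J) = Add(Rational(-5, 4), Mul(Rational(-35, 4), Pow(J, -1))) (Function('B')(J) = Add(Rational(-5, 4), Mul(Rational(1, 4), Mul(-35, Pow(J, -1)))) = Add(Rational(-5, 4), Mul(Rational(-35, 4), Pow(J, -1))))
Add(Function('B')(Function('V')(P)), Mul(-1, 4226)) = Add(Mul(Rational(5, 4), Pow(Add(-7, 0), -1), Add(-7, Mul(-1, Add(-7, 0)))), Mul(-1, 4226)) = Add(Mul(Rational(5, 4), Pow(-7, -1), Add(-7, Mul(-1, -7))), -4226) = Add(Mul(Rational(5, 4), Rational(-1, 7), Add(-7, 7)), -4226) = Add(Mul(Rational(5, 4), Rational(-1, 7), 0), -4226) = Add(0, -4226) = -4226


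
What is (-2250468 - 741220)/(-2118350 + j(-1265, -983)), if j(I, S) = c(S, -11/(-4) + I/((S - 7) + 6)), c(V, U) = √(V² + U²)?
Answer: 245450660289149952/173798301914802767 + 2943820992*√37425235633/868991509574013835 ≈ 1.4129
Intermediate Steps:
c(V, U) = √(U² + V²)
j(I, S) = √(S² + (11/4 + I/(-1 + S))²) (j(I, S) = √((-11/(-4) + I/((S - 7) + 6))² + S²) = √((-11*(-¼) + I/((-7 + S) + 6))² + S²) = √((11/4 + I/(-1 + S))² + S²) = √(S² + (11/4 + I/(-1 + S))²))
(-2250468 - 741220)/(-2118350 + j(-1265, -983)) = (-2250468 - 741220)/(-2118350 + √(16*(-983)² + (-11 + 4*(-1265) + 11*(-983))²/(-1 - 983)²)/4) = -2991688/(-2118350 + √(16*966289 + (-11 - 5060 - 10813)²/(-984)²)/4) = -2991688/(-2118350 + √(15460624 + (1/968256)*(-15884)²)/4) = -2991688/(-2118350 + √(15460624 + (1/968256)*252301456)/4) = -2991688/(-2118350 + √(15460624 + 15768841/60516)/4) = -2991688/(-2118350 + √(935630890825/60516)/4) = -2991688/(-2118350 + (5*√37425235633/246)/4) = -2991688/(-2118350 + 5*√37425235633/984)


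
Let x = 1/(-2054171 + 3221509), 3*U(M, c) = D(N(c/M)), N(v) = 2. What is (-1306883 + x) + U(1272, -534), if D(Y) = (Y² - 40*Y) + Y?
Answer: -4576808945371/3502014 ≈ -1.3069e+6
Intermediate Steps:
D(Y) = Y² - 39*Y
U(M, c) = -74/3 (U(M, c) = (2*(-39 + 2))/3 = (2*(-37))/3 = (⅓)*(-74) = -74/3)
x = 1/1167338 ≈ 8.5665e-7
(-1306883 + x) + U(1272, -534) = (-1306883 + 1/1167338) - 74/3 = -1525574187453/1167338 - 74/3 = -4576808945371/3502014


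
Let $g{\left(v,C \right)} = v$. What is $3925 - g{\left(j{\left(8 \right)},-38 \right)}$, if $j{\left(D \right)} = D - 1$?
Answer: $3918$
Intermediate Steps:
$j{\left(D \right)} = -1 + D$
$3925 - g{\left(j{\left(8 \right)},-38 \right)} = 3925 - \left(-1 + 8\right) = 3925 - 7 = 3918$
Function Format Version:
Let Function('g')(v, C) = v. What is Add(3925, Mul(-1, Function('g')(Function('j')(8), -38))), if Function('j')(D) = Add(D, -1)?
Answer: 3918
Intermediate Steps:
Function('j')(D) = Add(-1, D)
Add(3925, Mul(-1, Function('g')(Function('j')(8), -38))) = Add(3925, Mul(-1, Add(-1, 8))) = Add(3925, Mul(-1, 7)) = Add(3925, -7) = 3918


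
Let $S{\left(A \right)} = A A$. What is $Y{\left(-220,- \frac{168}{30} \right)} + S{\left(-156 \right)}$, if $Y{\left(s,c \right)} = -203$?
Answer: $24133$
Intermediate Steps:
$S{\left(A \right)} = A^{2}$
$Y{\left(-220,- \frac{168}{30} \right)} + S{\left(-156 \right)} = -203 + \left(-156\right)^{2} = -203 + 24336 = 24133$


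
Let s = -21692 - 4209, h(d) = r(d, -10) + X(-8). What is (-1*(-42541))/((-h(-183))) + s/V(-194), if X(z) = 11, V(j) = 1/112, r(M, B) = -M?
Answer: -562819469/194 ≈ -2.9011e+6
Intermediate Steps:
V(j) = 1/112
h(d) = 11 - d (h(d) = -d + 11 = 11 - d)
s = -25901
(-1*(-42541))/((-h(-183))) + s/V(-194) = (-1*(-42541))/((-(11 - 1*(-183)))) - 25901/1/112 = 42541/((-(11 + 183))) - 25901*112 = 42541/((-1*194)) - 2900912 = 42541/(-194) - 2900912 = 42541*(-1/194) - 2900912 = -42541/194 - 2900912 = -562819469/194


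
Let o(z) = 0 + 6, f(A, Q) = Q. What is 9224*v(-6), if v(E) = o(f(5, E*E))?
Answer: 55344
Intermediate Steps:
o(z) = 6
v(E) = 6
9224*v(-6) = 9224*6 = 55344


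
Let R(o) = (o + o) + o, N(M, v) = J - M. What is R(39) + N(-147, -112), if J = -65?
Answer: 199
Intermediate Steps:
N(M, v) = -65 - M
R(o) = 3*o (R(o) = 2*o + o = 3*o)
R(39) + N(-147, -112) = 3*39 + (-65 - 1*(-147)) = 117 + (-65 + 147) = 117 + 82 = 199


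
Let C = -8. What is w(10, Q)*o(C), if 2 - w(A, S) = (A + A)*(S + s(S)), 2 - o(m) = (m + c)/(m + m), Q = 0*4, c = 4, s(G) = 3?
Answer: -203/2 ≈ -101.50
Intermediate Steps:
Q = 0
o(m) = 2 - (4 + m)/(2*m) (o(m) = 2 - (m + 4)/(m + m) = 2 - (4 + m)/(2*m))
w(A, S) = 2 - 2*A*(3 + S) (w(A, S) = 2 - (A + A)*(S + 3) = 2 - 2*A*(3 + S))
w(10, Q)*o(C) = (2 - 6*10 - 2*10*0)*(3/2 - 2/(-8)) = (2 - 60 + 0)*(3/2 - 2*(-1/8)) = -58*(3/2 + 1/4) = -58*7/4 = -203/2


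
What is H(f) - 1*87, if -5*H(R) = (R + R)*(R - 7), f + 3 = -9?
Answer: -891/5 ≈ -178.20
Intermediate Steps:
f = -12 (f = -3 - 9 = -12)
H(R) = -2*R*(-7 + R)/5 (H(R) = -(R + R)*(R - 7)/5 = -2*R*(-7 + R)/5)
H(f) - 1*87 = (⅖)*(-12)*(7 - 1*(-12)) - 1*87 = (⅖)*(-12)*(7 + 12) - 87 = (⅖)*(-12)*19 - 87 = -456/5 - 87 = -891/5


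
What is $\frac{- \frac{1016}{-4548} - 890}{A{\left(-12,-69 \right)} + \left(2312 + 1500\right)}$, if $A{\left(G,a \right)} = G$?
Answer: $- \frac{252919}{1080150} \approx -0.23415$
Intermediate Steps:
$\frac{- \frac{1016}{-4548} - 890}{A{\left(-12,-69 \right)} + \left(2312 + 1500\right)} = \frac{- \frac{1016}{-4548} - 890}{-12 + \left(2312 + 1500\right)} = \frac{\left(-1016\right) \left(- \frac{1}{4548}\right) - 890}{-12 + 3812} = \frac{\frac{254}{1137} - 890}{3800} = \left(- \frac{1011676}{1137}\right) \frac{1}{3800} = - \frac{252919}{1080150}$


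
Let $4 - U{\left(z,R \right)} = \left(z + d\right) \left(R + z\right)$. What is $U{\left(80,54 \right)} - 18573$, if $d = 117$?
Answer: $-44967$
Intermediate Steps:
$U{\left(z,R \right)} = 4 - \left(117 + z\right) \left(R + z\right)$ ($U{\left(z,R \right)} = 4 - \left(z + 117\right) \left(R + z\right) = 4 - \left(117 + z\right) \left(R + z\right)$)
$U{\left(80,54 \right)} - 18573 = \left(4 - 80^{2} - 6318 - 9360 - 54 \cdot 80\right) - 18573 = \left(4 - 6400 - 6318 - 9360 - 4320\right) - 18573 = -26394 - 18573 = -44967$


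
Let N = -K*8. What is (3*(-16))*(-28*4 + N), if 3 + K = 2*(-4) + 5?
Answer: 3072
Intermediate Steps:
K = -6 (K = -3 + (2*(-4) + 5) = -3 + (-8 + 5) = -3 - 3 = -6)
N = 48 (N = -1*(-6)*8 = 6*8 = 48)
(3*(-16))*(-28*4 + N) = (3*(-16))*(-28*4 + 48) = -48*(-112 + 48) = -48*(-64) = 3072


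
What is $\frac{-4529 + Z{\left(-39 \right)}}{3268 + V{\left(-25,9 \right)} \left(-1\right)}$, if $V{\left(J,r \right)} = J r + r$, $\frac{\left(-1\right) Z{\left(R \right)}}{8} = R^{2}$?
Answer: $- \frac{16697}{3484} \approx -4.7925$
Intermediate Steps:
$Z{\left(R \right)} = - 8 R^{2}$
$V{\left(J,r \right)} = r + J r$
$\frac{-4529 + Z{\left(-39 \right)}}{3268 + V{\left(-25,9 \right)} \left(-1\right)} = \frac{-4529 - 8 \left(-39\right)^{2}}{3268 + 9 \left(1 - 25\right) \left(-1\right)} = \frac{-4529 - 12168}{3268 + 9 \left(-24\right) \left(-1\right)} = \frac{-4529 - 12168}{3268 - -216} = - \frac{16697}{3268 + 216} = - \frac{16697}{3484}$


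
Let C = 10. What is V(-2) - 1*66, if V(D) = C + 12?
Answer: -44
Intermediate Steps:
V(D) = 22 (V(D) = 10 + 12 = 22)
V(-2) - 1*66 = 22 - 1*66 = 22 - 66 = -44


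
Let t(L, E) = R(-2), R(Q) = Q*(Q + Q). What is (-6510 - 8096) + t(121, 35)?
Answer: -14598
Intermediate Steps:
R(Q) = 2*Q² (R(Q) = Q*(2*Q) = 2*Q²)
t(L, E) = 8 (t(L, E) = 2*(-2)² = 2*4 = 8)
(-6510 - 8096) + t(121, 35) = (-6510 - 8096) + 8 = -14606 + 8 = -14598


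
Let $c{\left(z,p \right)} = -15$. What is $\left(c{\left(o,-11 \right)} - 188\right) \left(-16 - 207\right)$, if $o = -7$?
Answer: $45269$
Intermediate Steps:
$\left(c{\left(o,-11 \right)} - 188\right) \left(-16 - 207\right) = \left(-15 - 188\right) \left(-16 - 207\right) = \left(-203\right) \left(-223\right) = 45269$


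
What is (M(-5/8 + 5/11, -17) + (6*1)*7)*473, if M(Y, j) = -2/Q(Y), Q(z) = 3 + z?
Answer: 4863386/249 ≈ 19532.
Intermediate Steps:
M(Y, j) = -2/(3 + Y)
(M(-5/8 + 5/11, -17) + (6*1)*7)*473 = (-2/(3 + (-5/8 + 5/11)) + (6*1)*7)*473 = (-2/(3 + (-5*⅛ + 5*(1/11))) + 6*7)*473 = (-2/(3 + (-5/8 + 5/11)) + 42)*473 = (-2/(3 - 15/88) + 42)*473 = (-2/249/88 + 42)*473 = (-2*88/249 + 42)*473 = (-176/249 + 42)*473 = (10282/249)*473 = 4863386/249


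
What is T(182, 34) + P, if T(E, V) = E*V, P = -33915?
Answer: -27727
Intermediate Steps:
T(182, 34) + P = 182*34 - 33915 = 6188 - 33915 = -27727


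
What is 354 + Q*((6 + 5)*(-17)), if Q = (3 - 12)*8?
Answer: 13818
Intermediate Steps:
Q = -72 (Q = -9*8 = -72)
354 + Q*((6 + 5)*(-17)) = 354 - 72*(6 + 5)*(-17) = 354 - 792*(-17) = 354 - 72*(-187) = 354 + 13464 = 13818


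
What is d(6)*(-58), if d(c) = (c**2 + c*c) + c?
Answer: -4524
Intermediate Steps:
d(c) = c + 2*c**2 (d(c) = (c**2 + c**2) + c = 2*c**2 + c = c + 2*c**2)
d(6)*(-58) = (6*(1 + 2*6))*(-58) = (6*(1 + 12))*(-58) = (6*13)*(-58) = 78*(-58) = -4524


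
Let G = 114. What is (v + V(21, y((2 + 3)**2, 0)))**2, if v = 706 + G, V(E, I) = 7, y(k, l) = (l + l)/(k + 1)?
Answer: 683929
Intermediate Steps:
y(k, l) = 2*l/(1 + k) (y(k, l) = (2*l)/(1 + k) = 2*l/(1 + k))
v = 820 (v = 706 + 114 = 820)
(v + V(21, y((2 + 3)**2, 0)))**2 = (820 + 7)**2 = 827**2 = 683929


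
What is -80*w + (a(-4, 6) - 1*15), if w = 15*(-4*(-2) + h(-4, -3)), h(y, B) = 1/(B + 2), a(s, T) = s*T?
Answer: -8439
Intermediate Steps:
a(s, T) = T*s
h(y, B) = 1/(2 + B)
w = 105 (w = 15*(-4*(-2) + 1/(2 - 3)) = 15*(8 + 1/(-1)) = 15*(8 - 1) = 15*7 = 105)
-80*w + (a(-4, 6) - 1*15) = -80*105 + (6*(-4) - 1*15) = -8400 + (-24 - 15) = -8400 - 39 = -8439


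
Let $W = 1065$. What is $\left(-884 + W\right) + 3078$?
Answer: $3259$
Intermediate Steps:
$\left(-884 + W\right) + 3078 = \left(-884 + 1065\right) + 3078 = 181 + 3078 = 3259$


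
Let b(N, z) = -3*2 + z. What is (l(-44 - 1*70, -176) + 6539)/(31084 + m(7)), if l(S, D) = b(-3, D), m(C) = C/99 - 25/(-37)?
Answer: 23285691/113863426 ≈ 0.20451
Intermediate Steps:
m(C) = 25/37 + C/99 (m(C) = C*(1/99) - 25*(-1/37) = C/99 + 25/37 = 25/37 + C/99)
b(N, z) = -6 + z
l(S, D) = -6 + D
(l(-44 - 1*70, -176) + 6539)/(31084 + m(7)) = ((-6 - 176) + 6539)/(31084 + (25/37 + (1/99)*7)) = (-182 + 6539)/(31084 + (25/37 + 7/99)) = 6357/(31084 + 2734/3663) = 6357/(113863426/3663) = 6357*(3663/113863426) = 23285691/113863426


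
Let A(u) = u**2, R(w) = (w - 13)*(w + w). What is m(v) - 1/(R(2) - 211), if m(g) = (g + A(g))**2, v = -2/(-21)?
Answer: 244687/16530885 ≈ 0.014802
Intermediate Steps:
R(w) = 2*w*(-13 + w) (R(w) = (-13 + w)*(2*w) = 2*w*(-13 + w))
v = 2/21 (v = -2*(-1/21) = 2/21 ≈ 0.095238)
m(g) = (g + g**2)**2
m(v) - 1/(R(2) - 211) = (2/21)**2*(1 + 2/21)**2 - 1/(2*2*(-13 + 2) - 211) = 4*(23/21)**2/441 - 1/(2*2*(-11) - 211) = (4/441)*(529/441) - 1/(-44 - 211) = 2116/194481 - 1/(-255) = 2116/194481 - 1*(-1/255) = 2116/194481 + 1/255 = 244687/16530885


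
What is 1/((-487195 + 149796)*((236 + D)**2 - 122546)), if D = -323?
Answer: 1/38793124823 ≈ 2.5778e-11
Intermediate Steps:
1/((-487195 + 149796)*((236 + D)**2 - 122546)) = 1/((-487195 + 149796)*((236 - 323)**2 - 122546)) = 1/(-337399*((-87)**2 - 122546)) = 1/(-337399*(7569 - 122546)) = 1/(-337399*(-114977)) = 1/38793124823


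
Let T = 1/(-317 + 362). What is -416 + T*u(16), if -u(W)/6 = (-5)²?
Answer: -1258/3 ≈ -419.33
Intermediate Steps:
T = 1/45 ≈ 0.022222
u(W) = -150 (u(W) = -6*(-5)² = -6*25 = -150)
-416 + T*u(16) = -416 + (1/45)*(-150) = -416 - 10/3 = -1258/3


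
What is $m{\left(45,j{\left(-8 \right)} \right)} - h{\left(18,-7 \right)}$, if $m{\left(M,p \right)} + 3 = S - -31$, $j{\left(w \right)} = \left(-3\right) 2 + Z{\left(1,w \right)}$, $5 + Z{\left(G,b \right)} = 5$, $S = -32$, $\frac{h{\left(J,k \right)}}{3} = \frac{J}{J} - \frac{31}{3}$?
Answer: $24$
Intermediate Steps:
$h{\left(J,k \right)} = -28$ ($h{\left(J,k \right)} = 3 \left(\frac{J}{J} - \frac{31}{3}\right) = 3 \left(1 - \frac{31}{3}\right) = 3 \left(- \frac{28}{3}\right) = -28$)
$Z{\left(G,b \right)} = 0$ ($Z{\left(G,b \right)} = -5 + 5 = 0$)
$j{\left(w \right)} = -6$ ($j{\left(w \right)} = \left(-3\right) 2 + 0 = -6 + 0 = -6$)
$m{\left(M,p \right)} = -4$ ($m{\left(M,p \right)} = -3 - 1 = -4$)
$m{\left(45,j{\left(-8 \right)} \right)} - h{\left(18,-7 \right)} = -4 - -28 = -4 + 28 = 24$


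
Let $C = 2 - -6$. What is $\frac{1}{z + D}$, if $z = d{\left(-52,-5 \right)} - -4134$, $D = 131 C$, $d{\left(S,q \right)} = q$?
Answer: $\frac{1}{5177} \approx 0.00019316$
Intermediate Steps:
$C = 8$ ($C = 2 + 6 = 8$)
$D = 1048$ ($D = 131 \cdot 8 = 1048$)
$z = 4129$ ($z = -5 - -4134 = -5 + 4134 = 4129$)
$\frac{1}{z + D} = \frac{1}{4129 + 1048} = \frac{1}{5177}$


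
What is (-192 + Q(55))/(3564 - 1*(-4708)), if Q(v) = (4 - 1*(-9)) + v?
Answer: -31/2068 ≈ -0.014990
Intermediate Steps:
Q(v) = 13 + v (Q(v) = (4 + 9) + v = 13 + v)
(-192 + Q(55))/(3564 - 1*(-4708)) = (-192 + (13 + 55))/(3564 - 1*(-4708)) = (-192 + 68)/(3564 + 4708) = -124/8272 = -124*1/8272 = -31/2068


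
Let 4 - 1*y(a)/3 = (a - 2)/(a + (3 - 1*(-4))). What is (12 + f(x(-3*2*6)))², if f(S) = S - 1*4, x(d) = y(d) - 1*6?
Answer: 85264/841 ≈ 101.38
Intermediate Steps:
y(a) = 12 - 3*(-2 + a)/(7 + a) (y(a) = 12 - 3*(a - 2)/(a + (3 - 1*(-4))) = 12 - 3*(-2 + a)/(a + (3 + 4)) = 12 - 3*(-2 + a)/(a + 7) = 12 - 3*(-2 + a)/(7 + a))
x(d) = -6 + 9*(10 + d)/(7 + d) (x(d) = 9*(10 + d)/(7 + d) - 1*6 = 9*(10 + d)/(7 + d) - 6 = -6 + 9*(10 + d)/(7 + d))
f(S) = -4 + S (f(S) = S - 4 = -4 + S)
(12 + f(x(-3*2*6)))² = (12 + (-4 + 3*(16 - 3*2*6)/(7 - 3*2*6)))² = (12 + (-4 + 3*(16 - 6*6)/(7 - 6*6)))² = (12 + (-4 + 3*(16 - 36)/(7 - 36)))² = (12 + (-4 + 3*(-20)/(-29)))² = (12 + (-4 + 3*(-1/29)*(-20)))² = (12 + (-4 + 60/29))² = (12 - 56/29)² = (292/29)² = 85264/841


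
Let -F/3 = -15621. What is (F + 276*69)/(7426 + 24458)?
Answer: 21969/10628 ≈ 2.0671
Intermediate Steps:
F = 46863 (F = -3*(-15621) = 46863)
(F + 276*69)/(7426 + 24458) = (46863 + 276*69)/(7426 + 24458) = (46863 + 19044)/31884 = 65907*(1/31884) = 21969/10628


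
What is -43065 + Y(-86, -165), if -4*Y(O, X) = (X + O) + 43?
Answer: -43013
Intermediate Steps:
Y(O, X) = -43/4 - O/4 - X/4 (Y(O, X) = -((X + O) + 43)/4 = -((O + X) + 43)/4 = -(43 + O + X)/4 = -43/4 - O/4 - X/4)
-43065 + Y(-86, -165) = -43065 + (-43/4 - ¼*(-86) - ¼*(-165)) = -43065 + (-43/4 + 43/2 + 165/4) = -43065 + 52 = -43013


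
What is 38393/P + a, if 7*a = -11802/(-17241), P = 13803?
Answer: 228401857/79325841 ≈ 2.8793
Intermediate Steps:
a = 562/5747 (a = (-11802/(-17241))/7 = (-11802*(-1/17241))/7 = (1/7)*(562/821) = 562/5747 ≈ 0.097790)
38393/P + a = 38393/13803 + 562/5747 = 228401857/79325841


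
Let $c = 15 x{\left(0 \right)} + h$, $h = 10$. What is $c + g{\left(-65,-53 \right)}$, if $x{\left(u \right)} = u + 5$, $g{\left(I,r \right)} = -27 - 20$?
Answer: $38$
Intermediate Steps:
$g{\left(I,r \right)} = -47$ ($g{\left(I,r \right)} = -27 - 20 = -47$)
$x{\left(u \right)} = 5 + u$
$c = 85$ ($c = 15 \left(5 + 0\right) + 10 = 15 \cdot 5 + 10 = 75 + 10 = 85$)
$c + g{\left(-65,-53 \right)} = 85 - 47 = 38$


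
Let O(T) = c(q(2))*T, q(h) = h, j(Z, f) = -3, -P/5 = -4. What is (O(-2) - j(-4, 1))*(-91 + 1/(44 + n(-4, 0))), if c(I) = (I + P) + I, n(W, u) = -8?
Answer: 16375/4 ≈ 4093.8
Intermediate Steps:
P = 20 (P = -5*(-4) = 20)
c(I) = 20 + 2*I (c(I) = (I + 20) + I = (20 + I) + I = 20 + 2*I)
O(T) = 24*T (O(T) = (20 + 2*2)*T = (20 + 4)*T = 24*T)
(O(-2) - j(-4, 1))*(-91 + 1/(44 + n(-4, 0))) = (24*(-2) - 1*(-3))*(-91 + 1/(44 - 8)) = (-48 + 3)*(-91 + 1/36) = -45*(-91 + 1/36) = -45*(-3275/36) = 16375/4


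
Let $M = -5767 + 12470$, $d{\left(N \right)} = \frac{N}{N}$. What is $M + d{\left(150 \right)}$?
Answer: $6704$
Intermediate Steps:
$d{\left(N \right)} = 1$
$M = 6703$
$M + d{\left(150 \right)} = 6703 + 1 = 6704$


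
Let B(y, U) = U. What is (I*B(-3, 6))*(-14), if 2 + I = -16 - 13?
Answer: 2604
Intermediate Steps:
I = -31 (I = -2 + (-16 - 13) = -2 - 29 = -31)
(I*B(-3, 6))*(-14) = -31*6*(-14) = -186*(-14) = 2604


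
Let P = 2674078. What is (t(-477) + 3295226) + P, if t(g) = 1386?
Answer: 5970690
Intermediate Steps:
(t(-477) + 3295226) + P = (1386 + 3295226) + 2674078 = 3296612 + 2674078 = 5970690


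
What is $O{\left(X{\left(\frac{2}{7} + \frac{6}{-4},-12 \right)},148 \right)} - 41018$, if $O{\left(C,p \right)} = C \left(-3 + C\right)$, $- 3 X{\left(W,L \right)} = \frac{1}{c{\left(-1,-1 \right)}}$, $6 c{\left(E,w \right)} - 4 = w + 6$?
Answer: $- \frac{3322400}{81} \approx -41017.0$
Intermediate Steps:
$c{\left(E,w \right)} = \frac{5}{3} + \frac{w}{6}$ ($c{\left(E,w \right)} = \frac{2}{3} + \frac{w + 6}{6} = \frac{2}{3} + \frac{6 + w}{6} = \frac{2}{3} + \left(1 + \frac{w}{6}\right) = \frac{5}{3} + \frac{w}{6}$)
$X{\left(W,L \right)} = - \frac{2}{9}$ ($X{\left(W,L \right)} = - \frac{1}{3 \left(\frac{5}{3} + \frac{1}{6} \left(-1\right)\right)} = - \frac{1}{3 \left(\frac{5}{3} - \frac{1}{6}\right)} = - \frac{1}{3 \cdot \frac{3}{2}} = \left(- \frac{1}{3}\right) \frac{2}{3} = - \frac{2}{9}$)
$O{\left(X{\left(\frac{2}{7} + \frac{6}{-4},-12 \right)},148 \right)} - 41018 = - \frac{2 \left(-3 - \frac{2}{9}\right)}{9} - 41018 = \left(- \frac{2}{9}\right) \left(- \frac{29}{9}\right) - 41018 = \frac{58}{81} - 41018 = - \frac{3322400}{81}$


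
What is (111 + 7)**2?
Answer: 13924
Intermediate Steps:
(111 + 7)**2 = 118**2 = 13924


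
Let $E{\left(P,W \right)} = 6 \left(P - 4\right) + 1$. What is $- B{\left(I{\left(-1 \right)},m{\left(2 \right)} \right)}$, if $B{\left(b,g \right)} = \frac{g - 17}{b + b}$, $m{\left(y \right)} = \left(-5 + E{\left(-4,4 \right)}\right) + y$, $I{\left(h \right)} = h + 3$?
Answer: $\frac{67}{4} \approx 16.75$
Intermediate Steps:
$I{\left(h \right)} = 3 + h$
$E{\left(P,W \right)} = -23 + 6 P$ ($E{\left(P,W \right)} = 6 \left(-4 + P\right) + 1 = \left(-24 + 6 P\right) + 1 = -23 + 6 P$)
$m{\left(y \right)} = -52 + y$ ($m{\left(y \right)} = \left(-5 + \left(-23 + 6 \left(-4\right)\right)\right) + y = \left(-5 - 47\right) + y = -52 + y$)
$B{\left(b,g \right)} = \frac{-17 + g}{2 b}$
$- B{\left(I{\left(-1 \right)},m{\left(2 \right)} \right)} = - \frac{-17 + \left(-52 + 2\right)}{2 \left(3 - 1\right)} = - \frac{-17 - 50}{2 \cdot 2} = - \frac{-67}{2 \cdot 2} = \left(-1\right) \left(- \frac{67}{4}\right) = \frac{67}{4}$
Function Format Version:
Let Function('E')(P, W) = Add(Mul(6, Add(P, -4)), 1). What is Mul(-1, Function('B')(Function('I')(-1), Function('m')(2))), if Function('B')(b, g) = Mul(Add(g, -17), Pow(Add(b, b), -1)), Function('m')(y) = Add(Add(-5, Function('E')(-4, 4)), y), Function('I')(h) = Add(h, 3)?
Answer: Rational(67, 4) ≈ 16.750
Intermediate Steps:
Function('I')(h) = Add(3, h)
Function('E')(P, W) = Add(-23, Mul(6, P)) (Function('E')(P, W) = Add(Mul(6, Add(-4, P)), 1) = Add(Add(-24, Mul(6, P)), 1) = Add(-23, Mul(6, P)))
Function('m')(y) = Add(-52, y) (Function('m')(y) = Add(Add(-5, Add(-23, Mul(6, -4))), y) = Add(Add(-5, Add(-23, -24)), y) = Add(Add(-5, -47), y) = Add(-52, y))
Function('B')(b, g) = Mul(Rational(1, 2), Pow(b, -1), Add(-17, g)) (Function('B')(b, g) = Mul(Add(-17, g), Pow(Mul(2, b), -1)) = Mul(Add(-17, g), Mul(Rational(1, 2), Pow(b, -1))) = Mul(Rational(1, 2), Pow(b, -1), Add(-17, g)))
Mul(-1, Function('B')(Function('I')(-1), Function('m')(2))) = Mul(-1, Mul(Rational(1, 2), Pow(Add(3, -1), -1), Add(-17, Add(-52, 2)))) = Mul(-1, Mul(Rational(1, 2), Pow(2, -1), Add(-17, -50))) = Mul(-1, Mul(Rational(1, 2), Rational(1, 2), -67)) = Mul(-1, Rational(-67, 4)) = Rational(67, 4)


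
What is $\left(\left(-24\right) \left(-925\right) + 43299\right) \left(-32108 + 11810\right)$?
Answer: $-1329498702$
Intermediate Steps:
$\left(\left(-24\right) \left(-925\right) + 43299\right) \left(-32108 + 11810\right) = \left(22200 + 43299\right) \left(-20298\right) = 65499 \left(-20298\right) = -1329498702$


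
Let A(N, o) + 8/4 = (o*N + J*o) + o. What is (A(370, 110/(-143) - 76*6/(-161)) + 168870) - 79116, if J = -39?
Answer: 189284512/2093 ≈ 90437.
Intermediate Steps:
A(N, o) = -2 - 38*o + N*o (A(N, o) = -2 + ((o*N - 39*o) + o) = -2 + ((N*o - 39*o) + o) = -2 + ((-39*o + N*o) + o) = -2 + (-38*o + N*o) = -2 - 38*o + N*o)
(A(370, 110/(-143) - 76*6/(-161)) + 168870) - 79116 = ((-2 - 38*(110/(-143) - 76*6/(-161)) + 370*(110/(-143) - 76*6/(-161))) + 168870) - 79116 = ((-2 - 38*(110*(-1/143) - 456*(-1/161)) + 370*(110*(-1/143) - 456*(-1/161))) + 168870) - 79116 = ((-2 - 38*(-10/13 + 456/161) + 370*(-10/13 + 456/161)) + 168870) - 79116 = ((-2 - 38*4318/2093 + 370*(4318/2093)) + 168870) - 79116 = ((-2 - 164084/2093 + 1597660/2093) + 168870) - 79116 = (1429390/2093 + 168870) - 79116 = 354874300/2093 - 79116 = 189284512/2093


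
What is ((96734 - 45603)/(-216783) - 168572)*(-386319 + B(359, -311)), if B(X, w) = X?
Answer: 14104365928901720/216783 ≈ 6.5062e+10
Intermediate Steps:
((96734 - 45603)/(-216783) - 168572)*(-386319 + B(359, -311)) = ((96734 - 45603)/(-216783) - 168572)*(-386319 + 359) = (51131*(-1/216783) - 168572)*(-385960) = (-51131/216783 - 168572)*(-385960) = -36543595007/216783*(-385960) = 14104365928901720/216783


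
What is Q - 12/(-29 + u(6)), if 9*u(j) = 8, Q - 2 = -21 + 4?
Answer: -3687/253 ≈ -14.573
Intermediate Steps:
Q = -15 (Q = 2 + (-21 + 4) = 2 - 17 = -15)
u(j) = 8/9 (u(j) = (1/9)*8 = 8/9)
Q - 12/(-29 + u(6)) = -15 - 12/(-29 + 8/9) = -15 - 12/(-253/9) = -15 - 9/253*(-12) = -15 + 108/253 = -3687/253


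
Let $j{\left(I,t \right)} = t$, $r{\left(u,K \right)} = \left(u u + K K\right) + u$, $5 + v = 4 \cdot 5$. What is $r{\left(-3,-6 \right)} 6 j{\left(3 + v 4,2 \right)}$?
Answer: $504$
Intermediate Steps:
$v = 15$ ($v = -5 + 4 \cdot 5 = -5 + 20 = 15$)
$r{\left(u,K \right)} = u + K^{2} + u^{2}$ ($r{\left(u,K \right)} = \left(u^{2} + K^{2}\right) + u = \left(K^{2} + u^{2}\right) + u = u + K^{2} + u^{2}$)
$r{\left(-3,-6 \right)} 6 j{\left(3 + v 4,2 \right)} = \left(-3 + \left(-6\right)^{2} + \left(-3\right)^{2}\right) 6 \cdot 2 = \left(-3 + 36 + 9\right) 6 \cdot 2 = 42 \cdot 6 \cdot 2 = 252 \cdot 2 = 504$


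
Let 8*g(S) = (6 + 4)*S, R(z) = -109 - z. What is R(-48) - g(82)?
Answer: -327/2 ≈ -163.50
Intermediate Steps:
g(S) = 5*S/4 (g(S) = ((6 + 4)*S)/8 = (10*S)/8 = 5*S/4)
R(-48) - g(82) = (-109 - 1*(-48)) - 5*82/4 = (-109 + 48) - 1*205/2 = -61 - 205/2 = -327/2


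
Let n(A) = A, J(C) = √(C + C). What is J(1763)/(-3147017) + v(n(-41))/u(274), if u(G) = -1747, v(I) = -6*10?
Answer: 60/1747 - √3526/3147017 ≈ 0.034326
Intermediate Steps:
J(C) = √2*√C (J(C) = √(2*C) = √2*√C)
v(I) = -60
J(1763)/(-3147017) + v(n(-41))/u(274) = (√2*√1763)/(-3147017) - 60/(-1747) = √3526*(-1/3147017) - 60*(-1/1747) = -√3526/3147017 + 60/1747 = 60/1747 - √3526/3147017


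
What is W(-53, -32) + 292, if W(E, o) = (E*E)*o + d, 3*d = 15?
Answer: -89591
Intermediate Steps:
d = 5 (d = (1/3)*15 = 5)
W(E, o) = 5 + o*E**2 (W(E, o) = (E*E)*o + 5 = E**2*o + 5 = o*E**2 + 5 = 5 + o*E**2)
W(-53, -32) + 292 = (5 - 32*(-53)**2) + 292 = (5 - 32*2809) + 292 = (5 - 89888) + 292 = -89883 + 292 = -89591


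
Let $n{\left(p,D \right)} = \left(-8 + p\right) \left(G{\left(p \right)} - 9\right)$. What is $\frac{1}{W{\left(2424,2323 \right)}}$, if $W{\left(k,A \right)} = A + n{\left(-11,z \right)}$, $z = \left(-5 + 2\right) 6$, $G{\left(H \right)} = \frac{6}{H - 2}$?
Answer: $\frac{13}{32536} \approx 0.00039956$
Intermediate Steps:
$G{\left(H \right)} = \frac{6}{-2 + H}$
$z = -18$ ($z = \left(-3\right) 6 = -18$)
$n{\left(p,D \right)} = \left(-9 + \frac{6}{-2 + p}\right) \left(-8 + p\right)$ ($n{\left(p,D \right)} = \left(-8 + p\right) \left(\frac{6}{-2 + p} - 9\right) = \left(-8 + p\right) \left(-9 + \frac{6}{-2 + p}\right) = \left(-9 + \frac{6}{-2 + p}\right) \left(-8 + p\right)$)
$W{\left(k,A \right)} = \frac{2337}{13} + A$ ($W{\left(k,A \right)} = A + \frac{3 \left(-64 - 3 \left(-11\right)^{2} + 32 \left(-11\right)\right)}{-2 - 11} = A + \frac{3 \left(-64 - 363 - 352\right)}{-13} = A + 3 \left(- \frac{1}{13}\right) \left(-64 - 363 - 352\right) = A + 3 \left(- \frac{1}{13}\right) \left(-779\right) = A + \frac{2337}{13} = \frac{2337}{13} + A$)
$\frac{1}{W{\left(2424,2323 \right)}} = \frac{1}{\frac{2337}{13} + 2323} = \frac{1}{\frac{32536}{13}} = \frac{13}{32536}$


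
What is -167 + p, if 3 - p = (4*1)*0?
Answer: -164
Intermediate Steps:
p = 3 (p = 3 - 4*1*0 = 3 - 4*0 = 3 - 1*0 = 3 + 0 = 3)
-167 + p = -167 + 3 = -164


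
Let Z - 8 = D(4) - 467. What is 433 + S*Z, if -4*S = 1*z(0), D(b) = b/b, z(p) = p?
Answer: 433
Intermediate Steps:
D(b) = 1
S = 0 (S = -0/4 = -1/4*0 = 0)
Z = -458 (Z = 8 + (1 - 467) = 8 - 466 = -458)
433 + S*Z = 433 + 0*(-458) = 433 + 0 = 433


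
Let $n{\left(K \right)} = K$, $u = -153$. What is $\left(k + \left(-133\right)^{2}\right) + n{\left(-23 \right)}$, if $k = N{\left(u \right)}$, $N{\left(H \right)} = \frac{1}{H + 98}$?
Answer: $\frac{971629}{55} \approx 17666.0$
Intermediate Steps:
$N{\left(H \right)} = \frac{1}{98 + H}$
$k = - \frac{1}{55}$ ($k = \frac{1}{98 - 153} = \frac{1}{-55} = - \frac{1}{55} \approx -0.018182$)
$\left(k + \left(-133\right)^{2}\right) + n{\left(-23 \right)} = \left(- \frac{1}{55} + \left(-133\right)^{2}\right) - 23 = \left(- \frac{1}{55} + 17689\right) - 23 = \frac{972894}{55} - 23 = \frac{971629}{55}$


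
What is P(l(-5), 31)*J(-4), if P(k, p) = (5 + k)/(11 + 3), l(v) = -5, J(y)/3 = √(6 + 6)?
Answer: 0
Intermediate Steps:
J(y) = 6*√3 (J(y) = 3*√(6 + 6) = 3*√12 = 3*(2*√3) = 6*√3)
P(k, p) = 5/14 + k/14 (P(k, p) = (5 + k)/14 = (5 + k)*(1/14) = 5/14 + k/14)
P(l(-5), 31)*J(-4) = (5/14 + (1/14)*(-5))*(6*√3) = (5/14 - 5/14)*(6*√3) = 0*(6*√3) = 0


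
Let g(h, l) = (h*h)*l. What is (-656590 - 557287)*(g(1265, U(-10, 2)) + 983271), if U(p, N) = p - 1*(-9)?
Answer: 748906270658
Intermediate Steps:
U(p, N) = 9 + p (U(p, N) = p + 9 = 9 + p)
g(h, l) = l*h² (g(h, l) = h²*l = l*h²)
(-656590 - 557287)*(g(1265, U(-10, 2)) + 983271) = (-656590 - 557287)*((9 - 10)*1265² + 983271) = -1213877*(-1*1600225 + 983271) = -1213877*(-1600225 + 983271) = -1213877*(-616954) = 748906270658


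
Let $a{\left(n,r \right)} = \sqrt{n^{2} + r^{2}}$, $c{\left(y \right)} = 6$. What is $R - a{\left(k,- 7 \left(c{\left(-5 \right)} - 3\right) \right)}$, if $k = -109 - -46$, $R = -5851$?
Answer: $-5851 - 21 \sqrt{10} \approx -5917.4$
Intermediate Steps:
$k = -63$ ($k = -109 + 46 = -63$)
$R - a{\left(k,- 7 \left(c{\left(-5 \right)} - 3\right) \right)} = -5851 - \sqrt{\left(-63\right)^{2} + \left(- 7 \left(6 - 3\right)\right)^{2}} = -5851 - \sqrt{3969 + \left(\left(-7\right) 3\right)^{2}} = -5851 - \sqrt{3969 + \left(-21\right)^{2}} = -5851 - \sqrt{3969 + 441} = -5851 - \sqrt{4410} = -5851 - 21 \sqrt{10}$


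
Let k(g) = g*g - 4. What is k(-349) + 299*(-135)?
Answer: 81432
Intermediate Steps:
k(g) = -4 + g² (k(g) = g² - 4 = -4 + g²)
k(-349) + 299*(-135) = (-4 + (-349)²) + 299*(-135) = (-4 + 121801) - 40365 = 121797 - 40365 = 81432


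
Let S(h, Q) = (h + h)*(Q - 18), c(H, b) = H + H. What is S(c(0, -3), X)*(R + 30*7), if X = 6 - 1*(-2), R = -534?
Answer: 0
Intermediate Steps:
c(H, b) = 2*H
X = 8 (X = 6 + 2 = 8)
S(h, Q) = 2*h*(-18 + Q) (S(h, Q) = (2*h)*(-18 + Q) = 2*h*(-18 + Q))
S(c(0, -3), X)*(R + 30*7) = (2*(2*0)*(-18 + 8))*(-534 + 30*7) = (2*0*(-10))*(-534 + 210) = 0*(-324) = 0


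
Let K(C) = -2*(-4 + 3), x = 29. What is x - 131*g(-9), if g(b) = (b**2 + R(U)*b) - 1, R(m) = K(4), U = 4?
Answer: -8093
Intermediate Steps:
K(C) = 2 (K(C) = -2*(-1) = 2)
R(m) = 2
g(b) = -1 + b**2 + 2*b (g(b) = (b**2 + 2*b) - 1 = -1 + b**2 + 2*b)
x - 131*g(-9) = 29 - 131*(-1 + (-9)**2 + 2*(-9)) = 29 - 131*(-1 + 81 - 18) = 29 - 131*62 = 29 - 8122 = -8093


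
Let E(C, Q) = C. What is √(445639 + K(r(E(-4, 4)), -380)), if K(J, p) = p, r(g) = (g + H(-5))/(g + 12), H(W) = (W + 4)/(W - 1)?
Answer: √445259 ≈ 667.28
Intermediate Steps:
H(W) = (4 + W)/(-1 + W)
r(g) = (⅙ + g)/(12 + g) (r(g) = (g + (4 - 5)/(-1 - 5))/(g + 12) = (g - 1/(-6))/(12 + g) = (g - ⅙*(-1))/(12 + g) = (g + ⅙)/(12 + g) = (⅙ + g)/(12 + g))
√(445639 + K(r(E(-4, 4)), -380)) = √(445639 - 380) = √445259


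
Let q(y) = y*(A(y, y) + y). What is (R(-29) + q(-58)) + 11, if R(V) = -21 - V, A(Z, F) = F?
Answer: 6747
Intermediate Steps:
q(y) = 2*y² (q(y) = y*(y + y) = y*(2*y) = 2*y²)
(R(-29) + q(-58)) + 11 = ((-21 - 1*(-29)) + 2*(-58)²) + 11 = ((-21 + 29) + 2*3364) + 11 = (8 + 6728) + 11 = 6736 + 11 = 6747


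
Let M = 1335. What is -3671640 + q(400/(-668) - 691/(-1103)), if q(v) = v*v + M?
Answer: -124533479458252896/33930008401 ≈ -3.6703e+6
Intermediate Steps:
q(v) = 1335 + v² (q(v) = v*v + 1335 = v² + 1335 = 1335 + v²)
-3671640 + q(400/(-668) - 691/(-1103)) = -3671640 + (1335 + (400/(-668) - 691/(-1103))²) = -3671640 + (1335 + (400*(-1/668) - 691*(-1/1103))²) = -3671640 + (1335 + (-100/167 + 691/1103)²) = -3671640 + (1335 + (5097/184201)²) = -3671640 + (1335 + 25979409/33930008401) = -3671640 + 45296587194744/33930008401 = -124533479458252896/33930008401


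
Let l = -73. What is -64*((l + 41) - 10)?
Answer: 2688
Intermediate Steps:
-64*((l + 41) - 10) = -64*((-73 + 41) - 10) = -64*(-32 - 10) = -64*(-42) = 2688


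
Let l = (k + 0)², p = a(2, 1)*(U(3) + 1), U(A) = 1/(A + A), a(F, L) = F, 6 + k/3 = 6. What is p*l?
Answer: 0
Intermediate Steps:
k = 0 (k = -18 + 3*6 = -18 + 18 = 0)
U(A) = 1/(2*A)
p = 7/3 (p = 2*((½)/3 + 1) = 2*((½)*(⅓) + 1) = 2*(⅙ + 1) = 2*(7/6) = 7/3 ≈ 2.3333)
l = 0 (l = (0 + 0)² = 0² = 0)
p*l = (7/3)*0 = 0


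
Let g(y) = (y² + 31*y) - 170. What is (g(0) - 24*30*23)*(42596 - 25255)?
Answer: -290114930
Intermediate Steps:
g(y) = -170 + y² + 31*y
(g(0) - 24*30*23)*(42596 - 25255) = ((-170 + 0² + 31*0) - 24*30*23)*(42596 - 25255) = ((-170 + 0 + 0) - 720*23)*17341 = (-170 - 16560)*17341 = -16730*17341 = -290114930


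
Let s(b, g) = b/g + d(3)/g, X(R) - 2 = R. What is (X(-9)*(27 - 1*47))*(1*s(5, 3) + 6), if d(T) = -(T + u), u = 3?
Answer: 2380/3 ≈ 793.33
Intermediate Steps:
X(R) = 2 + R
d(T) = -3 - T (d(T) = -(T + 3) = -(3 + T) = -3 - T)
s(b, g) = -6/g + b/g (s(b, g) = b/g + (-3 - 1*3)/g = b/g + (-3 - 3)/g = b/g - 6/g = -6/g + b/g)
(X(-9)*(27 - 1*47))*(1*s(5, 3) + 6) = ((2 - 9)*(27 - 1*47))*(1*((-6 + 5)/3) + 6) = (-7*(27 - 47))*(1*((⅓)*(-1)) + 6) = (-7*(-20))*(1*(-⅓) + 6) = 140*(-⅓ + 6) = 140*(17/3) = 2380/3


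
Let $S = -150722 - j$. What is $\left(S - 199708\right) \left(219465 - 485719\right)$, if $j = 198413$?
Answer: $146131644122$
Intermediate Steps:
$S = -349135$ ($S = -150722 - 198413 = -349135$)
$\left(S - 199708\right) \left(219465 - 485719\right) = \left(-349135 - 199708\right) \left(219465 - 485719\right) = \left(-548843\right) \left(-266254\right) = 146131644122$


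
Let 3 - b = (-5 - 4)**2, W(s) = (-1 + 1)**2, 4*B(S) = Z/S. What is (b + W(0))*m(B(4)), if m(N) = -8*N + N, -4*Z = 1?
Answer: -273/32 ≈ -8.5313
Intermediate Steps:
Z = -1/4 (Z = -1/4*1 = -1/4 ≈ -0.25000)
B(S) = -1/(16*S) (B(S) = (-1/(4*S))/4 = -1/(16*S))
m(N) = -7*N
W(s) = 0 (W(s) = 0**2 = 0)
b = -78 (b = 3 - (-5 - 4)**2 = 3 - 1*(-9)**2 = 3 - 1*81 = 3 - 81 = -78)
(b + W(0))*m(B(4)) = (-78 + 0)*(-(-7)/(16*4)) = -(-546)*(-1/16*1/4) = -(-546)*(-1)/64 = -78*7/64 = -273/32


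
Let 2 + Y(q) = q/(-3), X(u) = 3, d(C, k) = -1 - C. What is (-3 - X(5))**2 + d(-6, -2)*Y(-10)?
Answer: 128/3 ≈ 42.667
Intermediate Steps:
Y(q) = -2 - q/3 (Y(q) = -2 + q/(-3) = -2 + q*(-1/3) = -2 - q/3)
(-3 - X(5))**2 + d(-6, -2)*Y(-10) = (-3 - 1*3)**2 + (-1 - 1*(-6))*(-2 - 1/3*(-10)) = (-3 - 3)**2 + (-1 + 6)*(-2 + 10/3) = (-6)**2 + 5*(4/3) = 36 + 20/3 = 128/3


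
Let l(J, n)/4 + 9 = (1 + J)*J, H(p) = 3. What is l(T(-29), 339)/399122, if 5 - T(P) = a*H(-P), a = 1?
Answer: -6/199561 ≈ -3.0066e-5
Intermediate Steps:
T(P) = 2 (T(P) = 5 - 3 = 2)
l(J, n) = -36 + 4*J*(1 + J) (l(J, n) = -36 + 4*((1 + J)*J) = -36 + 4*(J*(1 + J)) = -36 + 4*J*(1 + J))
l(T(-29), 339)/399122 = (-36 + 4*2 + 4*2²)/399122 = (-36 + 8 + 4*4)*(1/399122) = (-36 + 8 + 16)*(1/399122) = -12*1/399122 = -6/199561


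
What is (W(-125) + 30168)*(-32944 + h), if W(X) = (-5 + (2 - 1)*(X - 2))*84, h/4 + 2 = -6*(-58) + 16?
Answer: -600943680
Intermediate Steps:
h = 1448 (h = -8 + 4*(-6*(-58) + 16) = -8 + 4*(348 + 16) = -8 + 4*364 = -8 + 1456 = 1448)
W(X) = -588 + 84*X (W(X) = (-5 + 1*(-2 + X))*84 = (-5 + (-2 + X))*84 = (-7 + X)*84 = -588 + 84*X)
(W(-125) + 30168)*(-32944 + h) = ((-588 + 84*(-125)) + 30168)*(-32944 + 1448) = ((-588 - 10500) + 30168)*(-31496) = (-11088 + 30168)*(-31496) = 19080*(-31496) = -600943680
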